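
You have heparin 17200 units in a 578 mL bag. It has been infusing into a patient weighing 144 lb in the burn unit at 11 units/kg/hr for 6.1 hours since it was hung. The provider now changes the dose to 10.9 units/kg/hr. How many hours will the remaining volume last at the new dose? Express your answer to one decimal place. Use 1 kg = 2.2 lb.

18.0 hours

Initial rate:
Weight = 144 lb ÷ 2.2 lb/kg = 65.45455 kg
Dose = 11 units/kg/hr × 65.45455 kg = 720 units/hr
Concentration = 17200 units ÷ 578 mL = 29.75779 units/mL
Rate = 720 units/hr ÷ 29.75779 units/mL = 24.19535 mL/hr
Volume infused so far = 24.19535 mL/hr × 6.1 hr = 147.5916 mL
Volume remaining = 578 − 147.5916 = 430.4084 mL
New rate:
Dose = 10.9 units/kg/hr × 65.45455 kg = 713.4545 units/hr
Rate = 713.4545 units/hr ÷ 29.75779 units/mL = 23.97539 mL/hr
Time remaining = 430.4084 mL ÷ 23.97539 mL/hr = 17.95209 hr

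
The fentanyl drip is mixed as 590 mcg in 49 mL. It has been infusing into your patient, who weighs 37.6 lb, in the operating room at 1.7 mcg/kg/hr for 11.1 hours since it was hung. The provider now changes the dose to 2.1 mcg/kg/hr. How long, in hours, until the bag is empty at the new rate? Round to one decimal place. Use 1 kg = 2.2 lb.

Initial rate:
Weight = 37.6 lb ÷ 2.2 lb/kg = 17.09091 kg
Dose = 1.7 mcg/kg/hr × 17.09091 kg = 29.05455 mcg/hr
Concentration = 590 mcg ÷ 49 mL = 12.04082 mcg/mL
Rate = 29.05455 mcg/hr ÷ 12.04082 mcg/mL = 2.413005 mL/hr
Volume infused so far = 2.413005 mL/hr × 11.1 hr = 26.78435 mL
Volume remaining = 49 − 26.78435 = 22.21565 mL
New rate:
Dose = 2.1 mcg/kg/hr × 17.09091 kg = 35.89091 mcg/hr
Rate = 35.89091 mcg/hr ÷ 12.04082 mcg/mL = 2.98077 mL/hr
Time remaining = 22.21565 mL ÷ 2.98077 mL/hr = 7.452989 hr

7.5 hours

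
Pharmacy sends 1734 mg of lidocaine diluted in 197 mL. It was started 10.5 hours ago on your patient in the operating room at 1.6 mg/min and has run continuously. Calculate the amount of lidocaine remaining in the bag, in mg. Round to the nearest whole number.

726 mg

1.6 mg/min × 60 min/hr = 96 mg/hr
Concentration = 1734 mg ÷ 197 mL = 8.80203 mg/mL
Rate = 96 mg/hr ÷ 8.80203 mg/mL = 10.90657 mL/hr
Volume infused = 10.90657 mL/hr × 10.5 hr = 114.519 mL
Volume remaining = 197 − 114.519 = 82.48097 mL
Drug remaining = 82.48097 mL × 8.80203 mg/mL = 726 mg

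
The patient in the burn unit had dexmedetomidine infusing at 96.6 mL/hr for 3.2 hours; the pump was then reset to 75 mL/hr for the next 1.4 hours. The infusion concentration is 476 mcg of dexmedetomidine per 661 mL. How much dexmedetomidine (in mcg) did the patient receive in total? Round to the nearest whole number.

298 mcg

Concentration = 476 mcg ÷ 661 mL = 0.720121 mcg/mL
Stage 1: 96.6 mL/hr × 3.2 hr = 309.12 mL → 309.12 mL × 0.720121 mcg/mL = 222.6038 mcg
Stage 2: 75 mL/hr × 1.4 hr = 105 mL → 105 mL × 0.720121 mcg/mL = 75.61271 mcg
Total = 222.6038 + 75.61271 = 298.2165 mcg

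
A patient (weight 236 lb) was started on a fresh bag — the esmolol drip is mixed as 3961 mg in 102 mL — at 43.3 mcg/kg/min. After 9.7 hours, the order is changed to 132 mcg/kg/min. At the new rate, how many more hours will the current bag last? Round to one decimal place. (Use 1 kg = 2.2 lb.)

1.5 hours

Initial rate:
Weight = 236 lb ÷ 2.2 lb/kg = 107.2727 kg
Dose = 43.3 mcg/kg/min × 107.2727 kg = 4644.909 mcg/min
4644.909 mcg/min × 60 min/hr = 278694.5 mcg/hr
Concentration = 3961 mg ÷ 102 mL = 38.83333 mg/mL = 38833.33 mcg/mL
Rate = 278694.5 mcg/hr ÷ 38833.33 mcg/mL = 7.176684 mL/hr
Volume infused so far = 7.176684 mL/hr × 9.7 hr = 69.61383 mL
Volume remaining = 102 − 69.61383 = 32.38617 mL
New rate:
Dose = 132 mcg/kg/min × 107.2727 kg = 14160 mcg/min
14160 mcg/min × 60 min/hr = 849600 mcg/hr
Rate = 849600 mcg/hr ÷ 38833.33 mcg/mL = 21.87811 mL/hr
Time remaining = 32.38617 mL ÷ 21.87811 mL/hr = 1.4803 hr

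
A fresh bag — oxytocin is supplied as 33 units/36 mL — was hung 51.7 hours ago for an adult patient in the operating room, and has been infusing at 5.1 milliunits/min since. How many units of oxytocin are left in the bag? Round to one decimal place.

5.1 milliunits/min × 60 min/hr = 306 milliunits/hr
Concentration = 33 units ÷ 36 mL = 0.9166667 units/mL = 916.6667 milliunits/mL
Rate = 306 milliunits/hr ÷ 916.6667 milliunits/mL = 0.3338182 mL/hr
Volume infused = 0.3338182 mL/hr × 51.7 hr = 17.2584 mL
Volume remaining = 36 − 17.2584 = 18.7416 mL
Drug remaining = 18.7416 mL × 916.6667 milliunits/mL = 17179.8 milliunits = 17.1798 units

17.2 units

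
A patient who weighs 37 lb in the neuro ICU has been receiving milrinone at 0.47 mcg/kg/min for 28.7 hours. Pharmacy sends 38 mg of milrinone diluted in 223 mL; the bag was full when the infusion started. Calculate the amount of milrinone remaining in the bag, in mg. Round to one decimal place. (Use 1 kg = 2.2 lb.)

Weight = 37 lb ÷ 2.2 lb/kg = 16.81818 kg
Dose = 0.47 mcg/kg/min × 16.81818 kg = 7.904545 mcg/min
7.904545 mcg/min × 60 min/hr = 474.2727 mcg/hr
Concentration = 38 mg ÷ 223 mL = 0.1704036 mg/mL = 170.4036 mcg/mL
Rate = 474.2727 mcg/hr ÷ 170.4036 mcg/mL = 2.783232 mL/hr
Volume infused = 2.783232 mL/hr × 28.7 hr = 79.87876 mL
Volume remaining = 223 − 79.87876 = 143.1212 mL
Drug remaining = 143.1212 mL × 170.4036 mcg/mL = 24388.37 mcg = 24.38837 mg

24.4 mg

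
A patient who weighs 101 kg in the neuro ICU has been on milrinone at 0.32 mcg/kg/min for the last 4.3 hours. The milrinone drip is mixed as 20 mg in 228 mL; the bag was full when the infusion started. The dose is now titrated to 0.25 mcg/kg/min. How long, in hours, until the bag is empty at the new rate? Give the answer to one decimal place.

7.7 hours

Initial rate:
Dose = 0.32 mcg/kg/min × 101 kg = 32.32 mcg/min
32.32 mcg/min × 60 min/hr = 1939.2 mcg/hr
Concentration = 20 mg ÷ 228 mL = 0.0877193 mg/mL = 87.7193 mcg/mL
Rate = 1939.2 mcg/hr ÷ 87.7193 mcg/mL = 22.10688 mL/hr
Volume infused so far = 22.10688 mL/hr × 4.3 hr = 95.05958 mL
Volume remaining = 228 − 95.05958 = 132.9404 mL
New rate:
Dose = 0.25 mcg/kg/min × 101 kg = 25.25 mcg/min
25.25 mcg/min × 60 min/hr = 1515 mcg/hr
Rate = 1515 mcg/hr ÷ 87.7193 mcg/mL = 17.271 mL/hr
Time remaining = 132.9404 mL ÷ 17.271 mL/hr = 7.69732 hr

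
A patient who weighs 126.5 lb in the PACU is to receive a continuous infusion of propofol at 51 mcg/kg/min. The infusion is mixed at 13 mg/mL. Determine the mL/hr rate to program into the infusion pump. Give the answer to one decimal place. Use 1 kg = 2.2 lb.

Weight = 126.5 lb ÷ 2.2 lb/kg = 57.5 kg
Dose = 51 mcg/kg/min × 57.5 kg = 2932.5 mcg/min
2932.5 mcg/min × 60 min/hr = 175950 mcg/hr
Concentration = 13 mg/mL = 13000 mcg/mL
Rate = 175950 mcg/hr ÷ 13000 mcg/mL = 13.53462 mL/hr

13.5 mL/hr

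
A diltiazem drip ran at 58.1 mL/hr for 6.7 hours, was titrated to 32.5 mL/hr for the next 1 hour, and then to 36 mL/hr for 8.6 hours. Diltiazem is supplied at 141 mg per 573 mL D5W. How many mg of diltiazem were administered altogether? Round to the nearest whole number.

180 mg

Concentration = 141 mg ÷ 573 mL = 0.2460733 mg/mL
Stage 1: 58.1 mL/hr × 6.7 hr = 389.27 mL → 389.27 mL × 0.2460733 mg/mL = 95.78895 mg
Stage 2: 32.5 mL/hr × 1 hr = 32.5 mL → 32.5 mL × 0.2460733 mg/mL = 7.997382 mg
Stage 3: 36 mL/hr × 8.6 hr = 309.6 mL → 309.6 mL × 0.2460733 mg/mL = 76.18429 mg
Total = 95.78895 + 7.997382 + 76.18429 = 179.9706 mg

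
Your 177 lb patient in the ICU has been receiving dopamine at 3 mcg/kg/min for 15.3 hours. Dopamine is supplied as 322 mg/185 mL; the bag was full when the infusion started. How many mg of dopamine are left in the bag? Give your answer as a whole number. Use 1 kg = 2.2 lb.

Weight = 177 lb ÷ 2.2 lb/kg = 80.45455 kg
Dose = 3 mcg/kg/min × 80.45455 kg = 241.3636 mcg/min
241.3636 mcg/min × 60 min/hr = 14481.82 mcg/hr
Concentration = 322 mg ÷ 185 mL = 1.740541 mg/mL = 1740.541 mcg/mL
Rate = 14481.82 mcg/hr ÷ 1740.541 mcg/mL = 8.320299 mL/hr
Volume infused = 8.320299 mL/hr × 15.3 hr = 127.3006 mL
Volume remaining = 185 − 127.3006 = 57.69942 mL
Drug remaining = 57.69942 mL × 1740.541 mcg/mL = 100428.2 mcg = 100.4282 mg

100 mg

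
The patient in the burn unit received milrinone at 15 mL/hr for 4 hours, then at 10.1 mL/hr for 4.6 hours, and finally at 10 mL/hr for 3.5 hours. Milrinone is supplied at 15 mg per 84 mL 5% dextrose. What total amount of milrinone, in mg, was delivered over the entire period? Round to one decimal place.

Concentration = 15 mg ÷ 84 mL = 0.1785714 mg/mL
Stage 1: 15 mL/hr × 4 hr = 60 mL → 60 mL × 0.1785714 mg/mL = 10.71429 mg
Stage 2: 10.1 mL/hr × 4.6 hr = 46.46 mL → 46.46 mL × 0.1785714 mg/mL = 8.296429 mg
Stage 3: 10 mL/hr × 3.5 hr = 35 mL → 35 mL × 0.1785714 mg/mL = 6.25 mg
Total = 10.71429 + 8.296429 + 6.25 = 25.26071 mg

25.3 mg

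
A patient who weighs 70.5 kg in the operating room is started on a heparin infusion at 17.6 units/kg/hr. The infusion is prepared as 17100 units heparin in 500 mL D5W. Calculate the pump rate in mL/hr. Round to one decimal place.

36.3 mL/hr

Dose = 17.6 units/kg/hr × 70.5 kg = 1240.8 units/hr
Concentration = 17100 units ÷ 500 mL = 34.2 units/mL
Rate = 1240.8 units/hr ÷ 34.2 units/mL = 36.2807 mL/hr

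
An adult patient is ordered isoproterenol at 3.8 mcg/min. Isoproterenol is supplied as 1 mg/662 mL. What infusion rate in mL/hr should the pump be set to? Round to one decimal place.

3.8 mcg/min × 60 min/hr = 228 mcg/hr
Concentration = 1 mg ÷ 662 mL = 0.001510574 mg/mL = 1.510574 mcg/mL
Rate = 228 mcg/hr ÷ 1.510574 mcg/mL = 150.936 mL/hr

150.9 mL/hr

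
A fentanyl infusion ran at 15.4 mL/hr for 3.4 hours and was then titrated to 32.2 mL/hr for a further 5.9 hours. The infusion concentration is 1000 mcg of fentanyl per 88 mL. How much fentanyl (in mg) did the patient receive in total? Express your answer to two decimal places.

Concentration = 1000 mcg ÷ 88 mL = 11.36364 mcg/mL
Stage 1: 15.4 mL/hr × 3.4 hr = 52.36 mL → 52.36 mL × 11.36364 mcg/mL = 595 mcg
Stage 2: 32.2 mL/hr × 5.9 hr = 189.98 mL → 189.98 mL × 11.36364 mcg/mL = 2158.864 mcg
Total = 595 + 2158.864 = 2753.864 mcg = 2.753864 mg

2.75 mg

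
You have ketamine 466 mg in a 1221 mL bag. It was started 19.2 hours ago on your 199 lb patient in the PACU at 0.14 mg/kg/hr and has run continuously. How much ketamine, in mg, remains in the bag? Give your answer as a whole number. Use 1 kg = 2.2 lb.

223 mg

Weight = 199 lb ÷ 2.2 lb/kg = 90.45455 kg
Dose = 0.14 mg/kg/hr × 90.45455 kg = 12.66364 mg/hr
Concentration = 466 mg ÷ 1221 mL = 0.3816544 mg/mL
Rate = 12.66364 mg/hr ÷ 0.3816544 mg/mL = 33.1809 mL/hr
Volume infused = 33.1809 mL/hr × 19.2 hr = 637.0733 mL
Volume remaining = 1221 − 637.0733 = 583.9267 mL
Drug remaining = 583.9267 mL × 0.3816544 mg/mL = 222.8582 mg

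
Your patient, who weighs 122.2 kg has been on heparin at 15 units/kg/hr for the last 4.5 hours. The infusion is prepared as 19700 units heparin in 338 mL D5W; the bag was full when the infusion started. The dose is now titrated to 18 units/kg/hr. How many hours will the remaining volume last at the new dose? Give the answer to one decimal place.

5.2 hours

Initial rate:
Dose = 15 units/kg/hr × 122.2 kg = 1833 units/hr
Concentration = 19700 units ÷ 338 mL = 58.28402 units/mL
Rate = 1833 units/hr ÷ 58.28402 units/mL = 31.44944 mL/hr
Volume infused so far = 31.44944 mL/hr × 4.5 hr = 141.5225 mL
Volume remaining = 338 − 141.5225 = 196.4775 mL
New rate:
Dose = 18 units/kg/hr × 122.2 kg = 2199.6 units/hr
Rate = 2199.6 units/hr ÷ 58.28402 units/mL = 37.73933 mL/hr
Time remaining = 196.4775 mL ÷ 37.73933 mL/hr = 5.206174 hr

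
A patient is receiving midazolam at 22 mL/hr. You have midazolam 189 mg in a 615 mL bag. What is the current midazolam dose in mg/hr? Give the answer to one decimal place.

6.8 mg/hr

Concentration = 189 mg ÷ 615 mL = 0.3073171 mg/mL
Drug rate = 22 mL/hr × 0.3073171 mg/mL = 6.760976 mg/hr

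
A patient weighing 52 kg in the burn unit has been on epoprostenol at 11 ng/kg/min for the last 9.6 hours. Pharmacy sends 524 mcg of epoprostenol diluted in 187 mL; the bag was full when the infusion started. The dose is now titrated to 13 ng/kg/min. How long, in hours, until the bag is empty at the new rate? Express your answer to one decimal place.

Initial rate:
Dose = 11 ng/kg/min × 52 kg = 572 ng/min
572 ng/min × 60 min/hr = 34320 ng/hr
Concentration = 524 mcg ÷ 187 mL = 2.802139 mcg/mL = 2802.139 ng/mL
Rate = 34320 ng/hr ÷ 2802.139 ng/mL = 12.24779 mL/hr
Volume infused so far = 12.24779 mL/hr × 9.6 hr = 117.5787 mL
Volume remaining = 187 − 117.5787 = 69.42125 mL
New rate:
Dose = 13 ng/kg/min × 52 kg = 676 ng/min
676 ng/min × 60 min/hr = 40560 ng/hr
Rate = 40560 ng/hr ÷ 2802.139 ng/mL = 14.47466 mL/hr
Time remaining = 69.42125 mL ÷ 14.47466 mL/hr = 4.796055 hr

4.8 hours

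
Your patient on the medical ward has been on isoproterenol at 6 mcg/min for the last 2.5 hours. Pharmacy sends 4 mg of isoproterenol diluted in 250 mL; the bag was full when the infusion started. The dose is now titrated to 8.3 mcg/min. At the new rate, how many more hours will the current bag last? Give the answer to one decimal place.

6.2 hours

Initial rate:
6 mcg/min × 60 min/hr = 360 mcg/hr
Concentration = 4 mg ÷ 250 mL = 0.016 mg/mL = 16 mcg/mL
Rate = 360 mcg/hr ÷ 16 mcg/mL = 22.5 mL/hr
Volume infused so far = 22.5 mL/hr × 2.5 hr = 56.25 mL
Volume remaining = 250 − 56.25 = 193.75 mL
New rate:
8.3 mcg/min × 60 min/hr = 498 mcg/hr
Rate = 498 mcg/hr ÷ 16 mcg/mL = 31.125 mL/hr
Time remaining = 193.75 mL ÷ 31.125 mL/hr = 6.2249 hr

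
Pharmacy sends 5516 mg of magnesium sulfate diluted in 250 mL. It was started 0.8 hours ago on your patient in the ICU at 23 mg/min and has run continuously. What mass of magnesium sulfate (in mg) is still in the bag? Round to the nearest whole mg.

23 mg/min × 60 min/hr = 1380 mg/hr
Concentration = 5516 mg ÷ 250 mL = 22.064 mg/mL
Rate = 1380 mg/hr ÷ 22.064 mg/mL = 62.54532 mL/hr
Volume infused = 62.54532 mL/hr × 0.8 hr = 50.03626 mL
Volume remaining = 250 − 50.03626 = 199.9637 mL
Drug remaining = 199.9637 mL × 22.064 mg/mL = 4412 mg

4412 mg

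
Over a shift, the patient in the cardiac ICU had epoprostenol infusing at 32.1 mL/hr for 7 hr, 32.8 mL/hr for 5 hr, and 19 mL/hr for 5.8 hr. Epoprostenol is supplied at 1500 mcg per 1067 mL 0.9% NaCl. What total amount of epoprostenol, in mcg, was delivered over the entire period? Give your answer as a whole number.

Concentration = 1500 mcg ÷ 1067 mL = 1.405811 mcg/mL
Stage 1: 32.1 mL/hr × 7 hr = 224.7 mL → 224.7 mL × 1.405811 mcg/mL = 315.8857 mcg
Stage 2: 32.8 mL/hr × 5 hr = 164 mL → 164 mL × 1.405811 mcg/mL = 230.553 mcg
Stage 3: 19 mL/hr × 5.8 hr = 110.2 mL → 110.2 mL × 1.405811 mcg/mL = 154.9203 mcg
Total = 315.8857 + 230.553 + 154.9203 = 701.359 mcg

701 mcg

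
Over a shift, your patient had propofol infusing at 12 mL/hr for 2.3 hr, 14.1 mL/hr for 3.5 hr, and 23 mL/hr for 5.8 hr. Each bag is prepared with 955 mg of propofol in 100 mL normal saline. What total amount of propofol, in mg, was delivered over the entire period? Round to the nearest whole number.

Concentration = 955 mg ÷ 100 mL = 9.55 mg/mL
Stage 1: 12 mL/hr × 2.3 hr = 27.6 mL → 27.6 mL × 9.55 mg/mL = 263.58 mg
Stage 2: 14.1 mL/hr × 3.5 hr = 49.35 mL → 49.35 mL × 9.55 mg/mL = 471.2925 mg
Stage 3: 23 mL/hr × 5.8 hr = 133.4 mL → 133.4 mL × 9.55 mg/mL = 1273.97 mg
Total = 263.58 + 471.2925 + 1273.97 = 2008.843 mg

2009 mg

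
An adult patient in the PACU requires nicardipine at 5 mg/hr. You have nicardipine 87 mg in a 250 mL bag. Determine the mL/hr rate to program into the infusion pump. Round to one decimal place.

14.4 mL/hr

Concentration = 87 mg ÷ 250 mL = 0.348 mg/mL
Rate = 5 mg/hr ÷ 0.348 mg/mL = 14.36782 mL/hr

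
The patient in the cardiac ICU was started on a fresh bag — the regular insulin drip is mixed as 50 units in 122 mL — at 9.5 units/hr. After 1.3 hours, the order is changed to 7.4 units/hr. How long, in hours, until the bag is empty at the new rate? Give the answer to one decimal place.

5.1 hours

Initial rate:
Concentration = 50 units ÷ 122 mL = 0.4098361 units/mL
Rate = 9.5 units/hr ÷ 0.4098361 units/mL = 23.18 mL/hr
Volume infused so far = 23.18 mL/hr × 1.3 hr = 30.134 mL
Volume remaining = 122 − 30.134 = 91.866 mL
New rate:
Rate = 7.4 units/hr ÷ 0.4098361 units/mL = 18.056 mL/hr
Time remaining = 91.866 mL ÷ 18.056 mL/hr = 5.087838 hr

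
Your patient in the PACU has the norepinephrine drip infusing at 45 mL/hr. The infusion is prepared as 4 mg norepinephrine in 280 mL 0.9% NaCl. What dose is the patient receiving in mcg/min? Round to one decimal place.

10.7 mcg/min

Concentration = 4 mg ÷ 280 mL = 0.01428571 mg/mL = 14.28571 mcg/mL
Drug rate = 45 mL/hr × 14.28571 mcg/mL = 642.8571 mcg/hr
642.8571 mcg/hr ÷ 60 min/hr = 10.71429 mcg/min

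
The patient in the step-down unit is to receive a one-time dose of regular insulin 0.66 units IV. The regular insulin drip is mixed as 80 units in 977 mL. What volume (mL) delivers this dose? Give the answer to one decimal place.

8.1 mL

Concentration = 80 units ÷ 977 mL = 0.08188332 units/mL
Volume = 0.66 units ÷ 0.08188332 units/mL = 8.06025 mL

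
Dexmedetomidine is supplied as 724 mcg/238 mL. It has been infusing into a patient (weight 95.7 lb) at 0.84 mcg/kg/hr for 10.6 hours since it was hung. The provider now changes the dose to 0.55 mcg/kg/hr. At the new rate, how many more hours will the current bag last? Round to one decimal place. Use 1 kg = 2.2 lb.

14.1 hours

Initial rate:
Weight = 95.7 lb ÷ 2.2 lb/kg = 43.5 kg
Dose = 0.84 mcg/kg/hr × 43.5 kg = 36.54 mcg/hr
Concentration = 724 mcg ÷ 238 mL = 3.042017 mcg/mL
Rate = 36.54 mcg/hr ÷ 3.042017 mcg/mL = 12.01177 mL/hr
Volume infused so far = 12.01177 mL/hr × 10.6 hr = 127.3247 mL
Volume remaining = 238 − 127.3247 = 110.6753 mL
New rate:
Dose = 0.55 mcg/kg/hr × 43.5 kg = 23.925 mcg/hr
Rate = 23.925 mcg/hr ÷ 3.042017 mcg/mL = 7.864848 mL/hr
Time remaining = 110.6753 mL ÷ 7.864848 mL/hr = 14.07214 hr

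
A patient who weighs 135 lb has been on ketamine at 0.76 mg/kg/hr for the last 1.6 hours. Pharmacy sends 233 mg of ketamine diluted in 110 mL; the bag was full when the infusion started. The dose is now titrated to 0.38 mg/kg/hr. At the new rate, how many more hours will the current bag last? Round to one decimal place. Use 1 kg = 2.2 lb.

6.8 hours

Initial rate:
Weight = 135 lb ÷ 2.2 lb/kg = 61.36364 kg
Dose = 0.76 mg/kg/hr × 61.36364 kg = 46.63636 mg/hr
Concentration = 233 mg ÷ 110 mL = 2.118182 mg/mL
Rate = 46.63636 mg/hr ÷ 2.118182 mg/mL = 22.01717 mL/hr
Volume infused so far = 22.01717 mL/hr × 1.6 hr = 35.22747 mL
Volume remaining = 110 − 35.22747 = 74.77253 mL
New rate:
Dose = 0.38 mg/kg/hr × 61.36364 kg = 23.31818 mg/hr
Rate = 23.31818 mg/hr ÷ 2.118182 mg/mL = 11.00858 mL/hr
Time remaining = 74.77253 mL ÷ 11.00858 mL/hr = 6.792203 hr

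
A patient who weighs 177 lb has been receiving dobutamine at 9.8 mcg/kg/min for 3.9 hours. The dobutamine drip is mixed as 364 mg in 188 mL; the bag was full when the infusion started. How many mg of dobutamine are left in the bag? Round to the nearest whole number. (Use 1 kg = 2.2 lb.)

180 mg

Weight = 177 lb ÷ 2.2 lb/kg = 80.45455 kg
Dose = 9.8 mcg/kg/min × 80.45455 kg = 788.4545 mcg/min
788.4545 mcg/min × 60 min/hr = 47307.27 mcg/hr
Concentration = 364 mg ÷ 188 mL = 1.93617 mg/mL = 1936.17 mcg/mL
Rate = 47307.27 mcg/hr ÷ 1936.17 mcg/mL = 24.43343 mL/hr
Volume infused = 24.43343 mL/hr × 3.9 hr = 95.29036 mL
Volume remaining = 188 − 95.29036 = 92.70964 mL
Drug remaining = 92.70964 mL × 1936.17 mcg/mL = 179501.6 mcg = 179.5016 mg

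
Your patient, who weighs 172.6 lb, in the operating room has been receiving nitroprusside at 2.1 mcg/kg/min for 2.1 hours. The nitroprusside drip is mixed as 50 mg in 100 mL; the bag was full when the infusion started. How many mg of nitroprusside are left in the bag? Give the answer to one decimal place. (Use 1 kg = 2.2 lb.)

Weight = 172.6 lb ÷ 2.2 lb/kg = 78.45455 kg
Dose = 2.1 mcg/kg/min × 78.45455 kg = 164.7545 mcg/min
164.7545 mcg/min × 60 min/hr = 9885.273 mcg/hr
Concentration = 50 mg ÷ 100 mL = 0.5 mg/mL = 500 mcg/mL
Rate = 9885.273 mcg/hr ÷ 500 mcg/mL = 19.77055 mL/hr
Volume infused = 19.77055 mL/hr × 2.1 hr = 41.51815 mL
Volume remaining = 100 − 41.51815 = 58.48185 mL
Drug remaining = 58.48185 mL × 500 mcg/mL = 29240.93 mcg = 29.24093 mg

29.2 mg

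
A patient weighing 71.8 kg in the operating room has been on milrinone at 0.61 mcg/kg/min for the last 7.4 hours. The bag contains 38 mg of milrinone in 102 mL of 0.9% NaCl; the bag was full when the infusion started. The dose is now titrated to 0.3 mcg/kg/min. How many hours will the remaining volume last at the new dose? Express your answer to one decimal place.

Initial rate:
Dose = 0.61 mcg/kg/min × 71.8 kg = 43.798 mcg/min
43.798 mcg/min × 60 min/hr = 2627.88 mcg/hr
Concentration = 38 mg ÷ 102 mL = 0.372549 mg/mL = 372.549 mcg/mL
Rate = 2627.88 mcg/hr ÷ 372.549 mcg/mL = 7.053783 mL/hr
Volume infused so far = 7.053783 mL/hr × 7.4 hr = 52.198 mL
Volume remaining = 102 − 52.198 = 49.802 mL
New rate:
Dose = 0.3 mcg/kg/min × 71.8 kg = 21.54 mcg/min
21.54 mcg/min × 60 min/hr = 1292.4 mcg/hr
Rate = 1292.4 mcg/hr ÷ 372.549 mcg/mL = 3.469074 mL/hr
Time remaining = 49.802 mL ÷ 3.469074 mL/hr = 14.356 hr

14.4 hours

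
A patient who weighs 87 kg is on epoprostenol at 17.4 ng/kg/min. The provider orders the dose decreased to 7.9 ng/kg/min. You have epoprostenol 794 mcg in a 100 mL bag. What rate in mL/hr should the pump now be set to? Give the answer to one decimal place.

Dose = 7.9 ng/kg/min × 87 kg = 687.3 ng/min
687.3 ng/min × 60 min/hr = 41238 ng/hr
Concentration = 794 mcg ÷ 100 mL = 7.94 mcg/mL = 7940 ng/mL
Rate = 41238 ng/hr ÷ 7940 ng/mL = 5.193703 mL/hr

5.2 mL/hr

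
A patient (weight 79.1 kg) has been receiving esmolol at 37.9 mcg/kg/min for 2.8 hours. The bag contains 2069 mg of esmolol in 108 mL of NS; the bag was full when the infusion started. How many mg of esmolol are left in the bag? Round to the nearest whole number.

Dose = 37.9 mcg/kg/min × 79.1 kg = 2997.89 mcg/min
2997.89 mcg/min × 60 min/hr = 179873.4 mcg/hr
Concentration = 2069 mg ÷ 108 mL = 19.15741 mg/mL = 19157.41 mcg/mL
Rate = 179873.4 mcg/hr ÷ 19157.41 mcg/mL = 9.389235 mL/hr
Volume infused = 9.389235 mL/hr × 2.8 hr = 26.28986 mL
Volume remaining = 108 − 26.28986 = 81.71014 mL
Drug remaining = 81.71014 mL × 19157.41 mcg/mL = 1565354 mcg = 1565.354 mg

1565 mg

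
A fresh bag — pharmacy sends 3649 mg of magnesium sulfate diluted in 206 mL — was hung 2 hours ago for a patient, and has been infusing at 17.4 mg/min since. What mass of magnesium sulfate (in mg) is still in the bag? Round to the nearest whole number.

1561 mg

17.4 mg/min × 60 min/hr = 1044 mg/hr
Concentration = 3649 mg ÷ 206 mL = 17.71359 mg/mL
Rate = 1044 mg/hr ÷ 17.71359 mg/mL = 58.93779 mL/hr
Volume infused = 58.93779 mL/hr × 2 hr = 117.8756 mL
Volume remaining = 206 − 117.8756 = 88.12442 mL
Drug remaining = 88.12442 mL × 17.71359 mg/mL = 1561 mg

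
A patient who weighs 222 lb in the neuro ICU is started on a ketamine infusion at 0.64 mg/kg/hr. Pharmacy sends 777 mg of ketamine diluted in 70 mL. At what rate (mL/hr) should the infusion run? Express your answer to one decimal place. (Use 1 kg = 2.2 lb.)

Weight = 222 lb ÷ 2.2 lb/kg = 100.9091 kg
Dose = 0.64 mg/kg/hr × 100.9091 kg = 64.58182 mg/hr
Concentration = 777 mg ÷ 70 mL = 11.1 mg/mL
Rate = 64.58182 mg/hr ÷ 11.1 mg/mL = 5.818182 mL/hr

5.8 mL/hr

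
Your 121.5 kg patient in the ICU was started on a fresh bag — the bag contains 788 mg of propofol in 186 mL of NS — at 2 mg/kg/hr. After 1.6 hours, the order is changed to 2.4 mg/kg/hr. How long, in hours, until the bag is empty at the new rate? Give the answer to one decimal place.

Initial rate:
Dose = 2 mg/kg/hr × 121.5 kg = 243 mg/hr
Concentration = 788 mg ÷ 186 mL = 4.236559 mg/mL
Rate = 243 mg/hr ÷ 4.236559 mg/mL = 57.35787 mL/hr
Volume infused so far = 57.35787 mL/hr × 1.6 hr = 91.77259 mL
Volume remaining = 186 − 91.77259 = 94.22741 mL
New rate:
Dose = 2.4 mg/kg/hr × 121.5 kg = 291.6 mg/hr
Rate = 291.6 mg/hr ÷ 4.236559 mg/mL = 68.82944 mL/hr
Time remaining = 94.22741 mL ÷ 68.82944 mL/hr = 1.368999 hr

1.4 hours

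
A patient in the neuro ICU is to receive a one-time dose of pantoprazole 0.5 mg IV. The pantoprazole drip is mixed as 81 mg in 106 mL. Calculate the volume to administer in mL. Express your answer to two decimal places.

0.65 mL

Concentration = 81 mg ÷ 106 mL = 0.7641509 mg/mL
Volume = 0.5 mg ÷ 0.7641509 mg/mL = 0.654321 mL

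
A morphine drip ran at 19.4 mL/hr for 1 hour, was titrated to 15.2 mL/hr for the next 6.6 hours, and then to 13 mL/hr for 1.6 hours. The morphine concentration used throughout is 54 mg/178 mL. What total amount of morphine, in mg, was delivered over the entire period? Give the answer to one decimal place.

42.6 mg

Concentration = 54 mg ÷ 178 mL = 0.3033708 mg/mL
Stage 1: 19.4 mL/hr × 1 hr = 19.4 mL → 19.4 mL × 0.3033708 mg/mL = 5.885393 mg
Stage 2: 15.2 mL/hr × 6.6 hr = 100.32 mL → 100.32 mL × 0.3033708 mg/mL = 30.43416 mg
Stage 3: 13 mL/hr × 1.6 hr = 20.8 mL → 20.8 mL × 0.3033708 mg/mL = 6.310112 mg
Total = 5.885393 + 30.43416 + 6.310112 = 42.62966 mg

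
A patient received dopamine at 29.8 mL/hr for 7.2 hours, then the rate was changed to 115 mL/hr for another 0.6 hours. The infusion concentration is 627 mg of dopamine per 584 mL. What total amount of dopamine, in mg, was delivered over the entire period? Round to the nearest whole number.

Concentration = 627 mg ÷ 584 mL = 1.07363 mg/mL
Stage 1: 29.8 mL/hr × 7.2 hr = 214.56 mL → 214.56 mL × 1.07363 mg/mL = 230.3581 mg
Stage 2: 115 mL/hr × 0.6 hr = 69 mL → 69 mL × 1.07363 mg/mL = 74.08048 mg
Total = 230.3581 + 74.08048 = 304.4386 mg

304 mg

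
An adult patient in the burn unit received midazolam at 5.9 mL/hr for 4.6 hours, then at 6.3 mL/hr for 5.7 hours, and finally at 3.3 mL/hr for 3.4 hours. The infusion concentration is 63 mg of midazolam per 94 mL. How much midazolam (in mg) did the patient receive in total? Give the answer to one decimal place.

49.8 mg

Concentration = 63 mg ÷ 94 mL = 0.6702128 mg/mL
Stage 1: 5.9 mL/hr × 4.6 hr = 27.14 mL → 27.14 mL × 0.6702128 mg/mL = 18.18957 mg
Stage 2: 6.3 mL/hr × 5.7 hr = 35.91 mL → 35.91 mL × 0.6702128 mg/mL = 24.06734 mg
Stage 3: 3.3 mL/hr × 3.4 hr = 11.22 mL → 11.22 mL × 0.6702128 mg/mL = 7.519787 mg
Total = 18.18957 + 24.06734 + 7.519787 = 49.7767 mg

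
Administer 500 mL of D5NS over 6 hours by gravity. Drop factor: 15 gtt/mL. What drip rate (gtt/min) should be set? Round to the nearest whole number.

21 gtt/min

500 mL ÷ (6 hr × 60 = 360 min) = 1.388889 mL/min
1.388889 mL/min × 15 gtt/mL = 20.83333 gtt/min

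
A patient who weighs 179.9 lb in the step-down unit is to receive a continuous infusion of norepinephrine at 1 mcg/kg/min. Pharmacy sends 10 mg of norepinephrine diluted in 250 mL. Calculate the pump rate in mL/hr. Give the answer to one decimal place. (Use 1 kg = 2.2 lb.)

122.7 mL/hr

Weight = 179.9 lb ÷ 2.2 lb/kg = 81.77273 kg
Dose = 1 mcg/kg/min × 81.77273 kg = 81.77273 mcg/min
81.77273 mcg/min × 60 min/hr = 4906.364 mcg/hr
Concentration = 10 mg ÷ 250 mL = 0.04 mg/mL = 40 mcg/mL
Rate = 4906.364 mcg/hr ÷ 40 mcg/mL = 122.6591 mL/hr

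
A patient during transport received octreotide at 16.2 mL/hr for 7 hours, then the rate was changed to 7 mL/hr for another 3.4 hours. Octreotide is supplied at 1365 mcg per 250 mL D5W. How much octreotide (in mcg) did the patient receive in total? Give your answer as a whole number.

Concentration = 1365 mcg ÷ 250 mL = 5.46 mcg/mL
Stage 1: 16.2 mL/hr × 7 hr = 113.4 mL → 113.4 mL × 5.46 mcg/mL = 619.164 mcg
Stage 2: 7 mL/hr × 3.4 hr = 23.8 mL → 23.8 mL × 5.46 mcg/mL = 129.948 mcg
Total = 619.164 + 129.948 = 749.112 mcg

749 mcg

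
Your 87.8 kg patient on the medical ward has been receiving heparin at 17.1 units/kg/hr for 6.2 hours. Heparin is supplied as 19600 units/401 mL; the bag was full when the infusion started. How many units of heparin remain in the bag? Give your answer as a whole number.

10291 units

Dose = 17.1 units/kg/hr × 87.8 kg = 1501.38 units/hr
Concentration = 19600 units ÷ 401 mL = 48.87781 units/mL
Rate = 1501.38 units/hr ÷ 48.87781 units/mL = 30.71701 mL/hr
Volume infused = 30.71701 mL/hr × 6.2 hr = 190.4455 mL
Volume remaining = 401 − 190.4455 = 210.5545 mL
Drug remaining = 210.5545 mL × 48.87781 units/mL = 10291.44 units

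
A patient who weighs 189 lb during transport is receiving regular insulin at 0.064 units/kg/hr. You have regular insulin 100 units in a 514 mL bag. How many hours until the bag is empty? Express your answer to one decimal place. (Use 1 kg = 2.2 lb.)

Weight = 189 lb ÷ 2.2 lb/kg = 85.90909 kg
Dose = 0.064 units/kg/hr × 85.90909 kg = 5.498182 units/hr
Concentration = 100 units ÷ 514 mL = 0.1945525 units/mL
Rate = 5.498182 units/hr ÷ 0.1945525 units/mL = 28.26065 mL/hr
Duration = 514 mL ÷ 28.26065 mL/hr = 18.18783 hr

18.2 hours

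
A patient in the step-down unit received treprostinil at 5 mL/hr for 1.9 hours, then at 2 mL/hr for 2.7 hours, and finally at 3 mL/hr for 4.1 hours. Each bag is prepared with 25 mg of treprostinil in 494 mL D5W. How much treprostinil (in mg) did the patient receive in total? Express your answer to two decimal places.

Concentration = 25 mg ÷ 494 mL = 0.05060729 mg/mL
Stage 1: 5 mL/hr × 1.9 hr = 9.5 mL → 9.5 mL × 0.05060729 mg/mL = 0.4807692 mg
Stage 2: 2 mL/hr × 2.7 hr = 5.4 mL → 5.4 mL × 0.05060729 mg/mL = 0.2732794 mg
Stage 3: 3 mL/hr × 4.1 hr = 12.3 mL → 12.3 mL × 0.05060729 mg/mL = 0.6224696 mg
Total = 0.4807692 + 0.2732794 + 0.6224696 = 1.376518 mg

1.38 mg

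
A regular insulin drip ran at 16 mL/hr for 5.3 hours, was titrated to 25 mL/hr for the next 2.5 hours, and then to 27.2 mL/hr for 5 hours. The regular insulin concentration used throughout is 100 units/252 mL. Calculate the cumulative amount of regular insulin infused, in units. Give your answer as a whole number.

Concentration = 100 units ÷ 252 mL = 0.3968254 units/mL
Stage 1: 16 mL/hr × 5.3 hr = 84.8 mL → 84.8 mL × 0.3968254 units/mL = 33.65079 units
Stage 2: 25 mL/hr × 2.5 hr = 62.5 mL → 62.5 mL × 0.3968254 units/mL = 24.80159 units
Stage 3: 27.2 mL/hr × 5 hr = 136 mL → 136 mL × 0.3968254 units/mL = 53.96825 units
Total = 33.65079 + 24.80159 + 53.96825 = 112.4206 units

112 units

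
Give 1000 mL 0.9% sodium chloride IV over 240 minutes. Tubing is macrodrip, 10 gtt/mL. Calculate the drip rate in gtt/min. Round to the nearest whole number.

42 gtt/min

1000 mL ÷ (240 min) = 4.166667 mL/min
4.166667 mL/min × 10 gtt/mL = 41.66667 gtt/min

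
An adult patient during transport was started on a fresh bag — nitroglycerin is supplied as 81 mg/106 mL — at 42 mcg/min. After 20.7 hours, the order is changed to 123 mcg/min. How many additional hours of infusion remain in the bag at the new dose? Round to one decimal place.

Initial rate:
42 mcg/min × 60 min/hr = 2520 mcg/hr
Concentration = 81 mg ÷ 106 mL = 0.7641509 mg/mL = 764.1509 mcg/mL
Rate = 2520 mcg/hr ÷ 764.1509 mcg/mL = 3.297778 mL/hr
Volume infused so far = 3.297778 mL/hr × 20.7 hr = 68.264 mL
Volume remaining = 106 − 68.264 = 37.736 mL
New rate:
123 mcg/min × 60 min/hr = 7380 mcg/hr
Rate = 7380 mcg/hr ÷ 764.1509 mcg/mL = 9.657778 mL/hr
Time remaining = 37.736 mL ÷ 9.657778 mL/hr = 3.907317 hr

3.9 hours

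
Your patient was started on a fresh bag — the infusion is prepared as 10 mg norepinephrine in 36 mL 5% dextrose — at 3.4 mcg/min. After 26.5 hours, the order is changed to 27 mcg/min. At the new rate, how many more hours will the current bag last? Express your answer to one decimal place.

Initial rate:
3.4 mcg/min × 60 min/hr = 204 mcg/hr
Concentration = 10 mg ÷ 36 mL = 0.2777778 mg/mL = 277.7778 mcg/mL
Rate = 204 mcg/hr ÷ 277.7778 mcg/mL = 0.7344 mL/hr
Volume infused so far = 0.7344 mL/hr × 26.5 hr = 19.4616 mL
Volume remaining = 36 − 19.4616 = 16.5384 mL
New rate:
27 mcg/min × 60 min/hr = 1620 mcg/hr
Rate = 1620 mcg/hr ÷ 277.7778 mcg/mL = 5.832 mL/hr
Time remaining = 16.5384 mL ÷ 5.832 mL/hr = 2.835802 hr

2.8 hours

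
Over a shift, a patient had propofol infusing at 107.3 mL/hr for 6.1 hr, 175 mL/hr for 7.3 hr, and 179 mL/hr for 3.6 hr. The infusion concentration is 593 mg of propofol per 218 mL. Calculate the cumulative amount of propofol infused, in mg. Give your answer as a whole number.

7008 mg

Concentration = 593 mg ÷ 218 mL = 2.720183 mg/mL
Stage 1: 107.3 mL/hr × 6.1 hr = 654.53 mL → 654.53 mL × 2.720183 mg/mL = 1780.442 mg
Stage 2: 175 mL/hr × 7.3 hr = 1277.5 mL → 1277.5 mL × 2.720183 mg/mL = 3475.034 mg
Stage 3: 179 mL/hr × 3.6 hr = 644.4 mL → 644.4 mL × 2.720183 mg/mL = 1752.886 mg
Total = 1780.442 + 3475.034 + 1752.886 = 7008.362 mg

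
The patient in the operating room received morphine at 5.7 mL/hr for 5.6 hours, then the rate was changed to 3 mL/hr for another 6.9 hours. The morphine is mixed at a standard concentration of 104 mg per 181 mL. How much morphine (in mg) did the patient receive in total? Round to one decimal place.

Concentration = 104 mg ÷ 181 mL = 0.5745856 mg/mL
Stage 1: 5.7 mL/hr × 5.6 hr = 31.92 mL → 31.92 mL × 0.5745856 mg/mL = 18.34077 mg
Stage 2: 3 mL/hr × 6.9 hr = 20.7 mL → 20.7 mL × 0.5745856 mg/mL = 11.89392 mg
Total = 18.34077 + 11.89392 = 30.2347 mg

30.2 mg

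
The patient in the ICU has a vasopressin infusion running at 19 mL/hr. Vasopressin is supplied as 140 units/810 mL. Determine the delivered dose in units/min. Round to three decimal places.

0.055 units/min

Concentration = 140 units ÷ 810 mL = 0.1728395 units/mL
Drug rate = 19 mL/hr × 0.1728395 units/mL = 3.283951 units/hr
3.283951 units/hr ÷ 60 min/hr = 0.05473251 units/min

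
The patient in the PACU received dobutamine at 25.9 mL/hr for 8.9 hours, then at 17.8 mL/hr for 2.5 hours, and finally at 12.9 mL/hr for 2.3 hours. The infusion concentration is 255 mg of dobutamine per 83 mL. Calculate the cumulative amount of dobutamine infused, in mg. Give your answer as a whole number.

936 mg

Concentration = 255 mg ÷ 83 mL = 3.072289 mg/mL
Stage 1: 25.9 mL/hr × 8.9 hr = 230.51 mL → 230.51 mL × 3.072289 mg/mL = 708.1934 mg
Stage 2: 17.8 mL/hr × 2.5 hr = 44.5 mL → 44.5 mL × 3.072289 mg/mL = 136.7169 mg
Stage 3: 12.9 mL/hr × 2.3 hr = 29.67 mL → 29.67 mL × 3.072289 mg/mL = 91.15482 mg
Total = 708.1934 + 136.7169 + 91.15482 = 936.0651 mg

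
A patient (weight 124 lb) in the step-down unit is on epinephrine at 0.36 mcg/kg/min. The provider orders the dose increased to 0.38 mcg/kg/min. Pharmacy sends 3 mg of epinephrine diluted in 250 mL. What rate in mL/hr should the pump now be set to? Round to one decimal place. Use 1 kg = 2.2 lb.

107.1 mL/hr

Weight = 124 lb ÷ 2.2 lb/kg = 56.36364 kg
Dose = 0.38 mcg/kg/min × 56.36364 kg = 21.41818 mcg/min
21.41818 mcg/min × 60 min/hr = 1285.091 mcg/hr
Concentration = 3 mg ÷ 250 mL = 0.012 mg/mL = 12 mcg/mL
Rate = 1285.091 mcg/hr ÷ 12 mcg/mL = 107.0909 mL/hr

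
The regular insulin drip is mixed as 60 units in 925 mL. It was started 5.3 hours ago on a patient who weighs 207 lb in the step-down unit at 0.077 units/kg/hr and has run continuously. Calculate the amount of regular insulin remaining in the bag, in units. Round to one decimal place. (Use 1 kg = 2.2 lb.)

21.6 units

Weight = 207 lb ÷ 2.2 lb/kg = 94.09091 kg
Dose = 0.077 units/kg/hr × 94.09091 kg = 7.245 units/hr
Concentration = 60 units ÷ 925 mL = 0.06486486 units/mL
Rate = 7.245 units/hr ÷ 0.06486486 units/mL = 111.6937 mL/hr
Volume infused = 111.6937 mL/hr × 5.3 hr = 591.9769 mL
Volume remaining = 925 − 591.9769 = 333.0231 mL
Drug remaining = 333.0231 mL × 0.06486486 units/mL = 21.6015 units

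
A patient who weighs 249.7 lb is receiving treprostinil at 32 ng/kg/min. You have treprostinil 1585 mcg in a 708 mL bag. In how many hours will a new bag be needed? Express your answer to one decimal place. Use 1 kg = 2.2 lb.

Weight = 249.7 lb ÷ 2.2 lb/kg = 113.5 kg
Dose = 32 ng/kg/min × 113.5 kg = 3632 ng/min
3632 ng/min × 60 min/hr = 217920 ng/hr
Concentration = 1585 mcg ÷ 708 mL = 2.238701 mcg/mL = 2238.701 ng/mL
Rate = 217920 ng/hr ÷ 2238.701 ng/mL = 97.34218 mL/hr
Duration = 708 mL ÷ 97.34218 mL/hr = 7.273311 hr

7.3 hours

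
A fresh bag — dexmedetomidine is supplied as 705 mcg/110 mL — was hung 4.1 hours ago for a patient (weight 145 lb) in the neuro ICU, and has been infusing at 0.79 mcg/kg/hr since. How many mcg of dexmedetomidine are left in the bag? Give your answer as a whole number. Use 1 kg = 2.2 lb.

492 mcg

Weight = 145 lb ÷ 2.2 lb/kg = 65.90909 kg
Dose = 0.79 mcg/kg/hr × 65.90909 kg = 52.06818 mcg/hr
Concentration = 705 mcg ÷ 110 mL = 6.409091 mcg/mL
Rate = 52.06818 mcg/hr ÷ 6.409091 mcg/mL = 8.124113 mL/hr
Volume infused = 8.124113 mL/hr × 4.1 hr = 33.30887 mL
Volume remaining = 110 − 33.30887 = 76.69113 mL
Drug remaining = 76.69113 mL × 6.409091 mcg/mL = 491.5205 mcg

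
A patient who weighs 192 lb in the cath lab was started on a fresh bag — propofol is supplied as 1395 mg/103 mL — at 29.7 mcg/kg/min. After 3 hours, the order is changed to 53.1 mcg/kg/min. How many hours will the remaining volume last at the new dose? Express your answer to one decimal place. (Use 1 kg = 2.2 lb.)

Initial rate:
Weight = 192 lb ÷ 2.2 lb/kg = 87.27273 kg
Dose = 29.7 mcg/kg/min × 87.27273 kg = 2592 mcg/min
2592 mcg/min × 60 min/hr = 155520 mcg/hr
Concentration = 1395 mg ÷ 103 mL = 13.54369 mg/mL = 13543.69 mcg/mL
Rate = 155520 mcg/hr ÷ 13543.69 mcg/mL = 11.48284 mL/hr
Volume infused so far = 11.48284 mL/hr × 3 hr = 34.44852 mL
Volume remaining = 103 − 34.44852 = 68.55148 mL
New rate:
Dose = 53.1 mcg/kg/min × 87.27273 kg = 4634.182 mcg/min
4634.182 mcg/min × 60 min/hr = 278050.9 mcg/hr
Rate = 278050.9 mcg/hr ÷ 13543.69 mcg/mL = 20.52992 mL/hr
Time remaining = 68.55148 mL ÷ 20.52992 mL/hr = 3.339101 hr

3.3 hours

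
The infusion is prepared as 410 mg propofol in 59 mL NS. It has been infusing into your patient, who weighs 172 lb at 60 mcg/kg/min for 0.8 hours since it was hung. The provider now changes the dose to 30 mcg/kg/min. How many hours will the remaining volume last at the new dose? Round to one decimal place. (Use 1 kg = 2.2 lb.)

Initial rate:
Weight = 172 lb ÷ 2.2 lb/kg = 78.18182 kg
Dose = 60 mcg/kg/min × 78.18182 kg = 4690.909 mcg/min
4690.909 mcg/min × 60 min/hr = 281454.5 mcg/hr
Concentration = 410 mg ÷ 59 mL = 6.949153 mg/mL = 6949.153 mcg/mL
Rate = 281454.5 mcg/hr ÷ 6949.153 mcg/mL = 40.502 mL/hr
Volume infused so far = 40.502 mL/hr × 0.8 hr = 32.4016 mL
Volume remaining = 59 − 32.4016 = 26.5984 mL
New rate:
Dose = 30 mcg/kg/min × 78.18182 kg = 2345.455 mcg/min
2345.455 mcg/min × 60 min/hr = 140727.3 mcg/hr
Rate = 140727.3 mcg/hr ÷ 6949.153 mcg/mL = 20.251 mL/hr
Time remaining = 26.5984 mL ÷ 20.251 mL/hr = 1.313437 hr

1.3 hours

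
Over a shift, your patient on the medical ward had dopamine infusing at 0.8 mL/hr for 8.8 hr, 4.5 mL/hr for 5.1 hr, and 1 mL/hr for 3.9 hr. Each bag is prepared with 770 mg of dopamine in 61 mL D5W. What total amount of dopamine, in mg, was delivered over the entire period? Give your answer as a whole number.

428 mg

Concentration = 770 mg ÷ 61 mL = 12.62295 mg/mL
Stage 1: 0.8 mL/hr × 8.8 hr = 7.04 mL → 7.04 mL × 12.62295 mg/mL = 88.86557 mg
Stage 2: 4.5 mL/hr × 5.1 hr = 22.95 mL → 22.95 mL × 12.62295 mg/mL = 289.6967 mg
Stage 3: 1 mL/hr × 3.9 hr = 3.9 mL → 3.9 mL × 12.62295 mg/mL = 49.22951 mg
Total = 88.86557 + 289.6967 + 49.22951 = 427.7918 mg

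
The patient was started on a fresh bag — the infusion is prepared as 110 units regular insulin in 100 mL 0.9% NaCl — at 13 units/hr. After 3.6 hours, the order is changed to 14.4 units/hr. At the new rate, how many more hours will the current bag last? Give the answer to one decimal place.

4.4 hours

Initial rate:
Concentration = 110 units ÷ 100 mL = 1.1 units/mL
Rate = 13 units/hr ÷ 1.1 units/mL = 11.81818 mL/hr
Volume infused so far = 11.81818 mL/hr × 3.6 hr = 42.54545 mL
Volume remaining = 100 − 42.54545 = 57.45455 mL
New rate:
Rate = 14.4 units/hr ÷ 1.1 units/mL = 13.09091 mL/hr
Time remaining = 57.45455 mL ÷ 13.09091 mL/hr = 4.388889 hr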